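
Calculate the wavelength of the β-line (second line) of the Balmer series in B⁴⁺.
19.44032 nm

The lines of a series are numbered from the longest wavelength (smallest ΔE) outward; the second line is the transition from n = n_f + 2 to n_f.
The Balmer series has all transitions ending at n_f = 2.

For B⁴⁺ (Z = 5), the second line (β-line) is the jump from n = 4 to n = 2:
E_4 = -13.6057 × 5² / 4² = -21.2589063 eV
E_2 = -13.6057 × 5² / 2² = -85.0356250 eV
ΔE = E_4 - E_2 = 63.7767187 eV

λ = hc/E = 1239.84 eV·nm / 63.7767187 eV
λ = 19.44032 nm

This is the β-line of the Balmer series in B⁴⁺.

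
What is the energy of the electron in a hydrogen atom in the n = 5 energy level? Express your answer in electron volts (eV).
-0.5442 eV

The energy levels of a hydrogen-like atom are given by:
E_n = -13.6057 eV / n²

For n = 5:
E_5 = -13.6057 eV / 5²
E_5 = -13.6057 eV / 25
E_5 = -0.5442 eV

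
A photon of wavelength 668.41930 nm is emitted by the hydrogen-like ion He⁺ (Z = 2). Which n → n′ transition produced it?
n = 13 → n = 5

First, find the photon energy from the wavelength (hc = 1239.84 eV·nm):
E = hc/λ = 1239.84 eV·nm / 668.41930 nm = 1.8548836 eV

The energy levels of He⁺ satisfy E_n = -13.6057 × 2² / n² eV, so an emission n_i → n_f releases
ΔE = 13.6057 × 2² × (1/n_f² − 1/n_i²) eV.

Setting ΔE equal to the photon energy:
1/n_f² − 1/n_i² = 1.8548836 / (13.6057 × 2²) = 0.034082840

Since 1/n_i² must be positive, we need 1/n_f² > 0.034082840, i.e. n_f ≤ 5. For each allowed n_f, solve n_i = (1/n_f² − 0.034082840)^(−1/2) and check whether it is a whole number:
  n_f = 1: 1/n_i² = 1.000000000 − 0.034082840 = 0.965917160 → n_i = 1.017  (not an integer) ✗
  n_f = 2: 1/n_i² = 0.250000000 − 0.034082840 = 0.215917160 → n_i = 2.152  (not an integer) ✗
  n_f = 3: 1/n_i² = 0.111111111 − 0.034082840 = 0.077028271 → n_i = 3.603  (not an integer) ✗
  n_f = 4: 1/n_i² = 0.062500000 − 0.034082840 = 0.028417160 → n_i = 5.932  (not an integer) ✗
  n_f = 5: 1/n_i² = 0.040000000 − 0.034082840 = 0.005917160 → n_i = 13.000  → integer, n_i = 13 ✓

Only n_f = 5 gives an integer upper level, n_i = 13.

The transition is from n = 13 to n = 5 (emission).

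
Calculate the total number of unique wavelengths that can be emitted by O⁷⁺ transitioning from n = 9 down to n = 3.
21

The electron can occupy levels n = 3, 4, ..., 9 during de-excitation — that is m = 9 - 3 + 1 = 7 distinct levels.

The number of distinct spectral lines equals the number of ways to choose 2 of these m levels (each pair gives one possible emission transition):

Number of lines = m(m-1)/2 = 7×6/2 = 21

These correspond to all possible transitions between the 7 levels:
9 → 8, 9 → 7, 9 → 6, 9 → 5, 9 → 4, 9 → 3, 8 → 7, 8 → 6...

Each transition produces a photon with a unique energy (and thus wavelength). This count does not depend on Z.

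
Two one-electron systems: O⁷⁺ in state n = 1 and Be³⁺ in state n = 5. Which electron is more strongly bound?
O⁷⁺ at n = 1 (E = -870.765 eV)

Using E_n = -13.6057 Z² / n² eV:

O⁷⁺ (Z = 8) at n = 1:
E = -13.6057 × 8² / 1² = -13.6057 × 64 / 1 = -870.764800 eV

Be³⁺ (Z = 4) at n = 5:
E = -13.6057 × 4² / 5² = -13.6057 × 16 / 25 = -8.707648 eV

Since -870.764800 eV < -8.707648 eV,
O⁷⁺ at n = 1 is more tightly bound (requires more energy to ionize).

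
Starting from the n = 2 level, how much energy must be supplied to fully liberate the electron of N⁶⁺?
166.669825 eV

The ionization energy is the energy needed to remove the electron completely (n → ∞).

For a hydrogen-like ion with Z = 7, E_n = -13.6057 Z² / n² eV.

At n = 2: E_2 = -13.6057 × 7² / 2² = -166.669825000 eV
At n = ∞: E_∞ = 0 eV

Ionization energy = E_∞ - E_2 = 0 - (-166.669825000) = 166.669825000 eV
Ionization energy ≈ 166.669825 eV

This is also called the binding energy of the electron in state n = 2.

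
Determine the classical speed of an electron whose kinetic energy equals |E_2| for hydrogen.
1.094e+06 m/s (or 0.3649% of c)

The binding energy at n = 2 for hydrogen is:
E_2 = -13.6057/2² = -3.401425 eV
|E_2| = 3.401425 eV

Convert to Joules:
KE = 3.401425 eV × (1.602177 × 10⁻¹⁹ J/eV) = 5.44968e-19 J

Using KE = ½mv²:
v = √(2·KE/m_e)
v = √(2 × 5.44968e-19 J / 9.10938 × 10⁻³¹ kg)
v = 1.094e+06 m/s

This is approximately 0.3649% the speed of light.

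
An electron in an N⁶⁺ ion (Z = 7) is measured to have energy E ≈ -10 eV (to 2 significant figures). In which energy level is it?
n = 8

The exact energy levels follow E_n = -13.6057 Z² / n² eV with Z = 7.

The measured value (-10 eV) is reported to only 2 significant figures, so we must test candidate n values and see which one matches to that precision.

Candidate energies:
  n = 6:  E = -13.6057 × 7² / 6² = -18.51887 eV
  n = 7:  E = -13.6057 × 7² / 7² = -13.60570 eV
  n = 8:  E = -13.6057 × 7² / 8² = -10.41686 eV  ← matches
  n = 9:  E = -13.6057 × 7² / 9² = -8.23061 eV
  n = 10:  E = -13.6057 × 7² / 10² = -6.66679 eV

Checking against the measurement of -10 eV (2 sig figs), only n = 8 agrees:
E_8 = -10.41686 eV, which rounds to -10 eV ✓

Therefore n = 8.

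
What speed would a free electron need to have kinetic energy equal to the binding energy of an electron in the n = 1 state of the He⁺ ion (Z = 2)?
4.38e+06 m/s (or 1.45947% of c)

The binding energy at n = 1 for He⁺ is:
E_1 = -13.6057 × 2²/1² = -54.4228000 eV
|E_1| = 54.4228000 eV

Convert to Joules:
KE = 54.4228000 eV × (1.602177 × 10⁻¹⁹ J/eV) = 8.7195e-18 J

Using KE = ½mv²:
v = √(2·KE/m_e)
v = √(2 × 8.7195e-18 J / 9.10938 × 10⁻³¹ kg)
v = 4.38e+06 m/s

This is approximately 1.45947% the speed of light.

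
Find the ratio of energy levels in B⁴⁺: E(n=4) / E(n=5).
1.5625

Using E_n = -13.6057 Z² / n² eV with Z = 5:

E_4 = -13.6057 × 5² / 4² = -340.1425 / 16 = -21.2589062500 eV
E_5 = -13.6057 × 5² / 5² = -340.1425 / 25 = -13.6057000000 eV

The ratio is:
E_4/E_5 = (-21.2589062500) / (-13.6057000000)
E_4/E_5 = (-340.1425/16) / (-340.1425/25)
E_4/E_5 = 25/16
E_4/E_5 = 1.5625
(Note: the Z² factors cancel in the ratio.)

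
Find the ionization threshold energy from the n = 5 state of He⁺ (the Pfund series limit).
2.18 eV

The series limit corresponds to the transition from n = ∞ to n = 5.
This is the highest energy (shortest wavelength) transition in the Pfund series.

E_∞ = 0 eV
E_5 = -13.6057 × 2² / 5² = -2.18 eV

Energy at series limit:
ΔE = E_∞ - E_5 = 0 - (-2.18) = 2.18 eV

This energy equals the ionization energy from the n = 5 state of He⁺.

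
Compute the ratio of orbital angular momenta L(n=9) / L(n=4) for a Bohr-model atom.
2.25

In the Bohr model, L_n = nℏ, so the ratio is purely the ratio of quantum numbers:

L_9/L_4 = 9ℏ / 4ℏ = 9/4 = 2.25

The angular momentum scales linearly with n.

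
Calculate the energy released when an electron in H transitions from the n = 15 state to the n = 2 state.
3.34096 eV

The energy levels are E_n = -13.6057 eV / n².

Energy at n = 15: E_15 = -13.6057 / 15² = -0.06046978 eV
Energy at n = 2: E_2 = -13.6057 / 2² = -3.40142500 eV

For emission (electron falling to lower state), the photon energy is:
E_photon = E_15 - E_2 = |-0.06046978 - (-3.40142500)|
E_photon = 3.34096 eV

This energy is carried away by the emitted photon.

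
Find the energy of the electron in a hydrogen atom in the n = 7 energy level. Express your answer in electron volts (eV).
-0.2777 eV

The energy levels of a hydrogen-like atom are given by:
E_n = -13.6057 eV / n²

For n = 7:
E_7 = -13.6057 eV / 7²
E_7 = -13.6057 eV / 49
E_7 = -0.2777 eV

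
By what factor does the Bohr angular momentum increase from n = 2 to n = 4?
2.0000

In the Bohr model, L_n = nℏ, so the ratio is purely the ratio of quantum numbers:

L_4/L_2 = 4ℏ / 2ℏ = 4/2 = 2.0000

The angular momentum scales linearly with n.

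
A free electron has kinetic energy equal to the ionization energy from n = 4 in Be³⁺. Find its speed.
2.188e+06 m/s (or 0.730% of c)

The binding energy at n = 4 for Be³⁺ is:
E_4 = -13.6057 × 4²/4² = -13.60570 eV
|E_4| = 13.60570 eV

Convert to Joules:
KE = 13.60570 eV × (1.602177 × 10⁻¹⁹ J/eV) = 2.17987e-18 J

Using KE = ½mv²:
v = √(2·KE/m_e)
v = √(2 × 2.17987e-18 J / 9.10938 × 10⁻³¹ kg)
v = 2.188e+06 m/s

This is approximately 0.730% the speed of light.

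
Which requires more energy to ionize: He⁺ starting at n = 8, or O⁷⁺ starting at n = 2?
O⁷⁺ at n = 2 (E = -217.69120 eV)

Using E_n = -13.6057 Z² / n² eV:

He⁺ (Z = 2) at n = 8:
E = -13.6057 × 2² / 8² = -13.6057 × 4 / 64 = -0.85035625 eV

O⁷⁺ (Z = 8) at n = 2:
E = -13.6057 × 8² / 2² = -13.6057 × 64 / 4 = -217.69120000 eV

Since -217.69120000 eV < -0.85035625 eV,
O⁷⁺ at n = 2 is more tightly bound (requires more energy to ionize).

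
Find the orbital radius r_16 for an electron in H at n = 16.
13.5469 nm (or 135.4693 Å)

The Bohr radius formula is:
r_n = n² a₀ / Z

where a₀ = 0.0529177 nm is the Bohr radius.

For H (Z = 1) at n = 16:
r_16 = 16² × 0.0529177 nm / 1
r_16 = 256 × 0.0529177 nm / 1
r_16 = 13.54693 nm / 1
r_16 = 13.5469 nm

The electron orbits at approximately 13.5469 nm from the nucleus.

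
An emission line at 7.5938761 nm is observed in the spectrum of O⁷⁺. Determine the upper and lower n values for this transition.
n = 4 → n = 2

First, find the photon energy from the wavelength (hc = 1239.84 eV·nm):
E = hc/λ = 1239.84 eV·nm / 7.5938761 nm = 163.26840 eV

The energy levels of O⁷⁺ satisfy E_n = -13.6057 × 8² / n² eV, so an emission n_i → n_f releases
ΔE = 13.6057 × 8² × (1/n_f² − 1/n_i²) eV.

Setting ΔE equal to the photon energy:
1/n_f² − 1/n_i² = 163.26840 / (13.6057 × 8²) = 0.18750000

Since 1/n_i² must be positive, we need 1/n_f² > 0.18750000, i.e. n_f ≤ 2. For each allowed n_f, solve n_i = (1/n_f² − 0.18750000)^(−1/2) and check whether it is a whole number:
  n_f = 1: 1/n_i² = 1.00000000 − 0.18750000 = 0.81250000 → n_i = 1.109  (not an integer) ✗
  n_f = 2: 1/n_i² = 0.25000000 − 0.18750000 = 0.06250000 → n_i = 4.000  → integer, n_i = 4 ✓

Only n_f = 2 gives an integer upper level, n_i = 4.

The transition is from n = 4 to n = 2 (emission).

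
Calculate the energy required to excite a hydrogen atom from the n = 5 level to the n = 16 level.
0.4911 eV

The energy levels of a hydrogen-like atom are E_n = -13.6057 eV / n².

Energy at n = 5: E_5 = -13.6057 / 5² = -0.5442280 eV
Energy at n = 16: E_16 = -13.6057 / 16² = -0.0531473 eV

The excitation energy is the difference:
ΔE = E_16 - E_5
ΔE = -0.0531473 - (-0.5442280)
ΔE = 0.4911 eV

Since this is positive, energy must be absorbed (photon absorption).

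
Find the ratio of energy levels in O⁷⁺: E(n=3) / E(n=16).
28.4444

Using E_n = -13.6057 Z² / n² eV with Z = 8:

E_3 = -13.6057 × 8² / 3² = -870.7648 / 9 = -96.7516444444 eV
E_16 = -13.6057 × 8² / 16² = -870.7648 / 256 = -3.4014250000 eV

The ratio is:
E_3/E_16 = (-96.7516444444) / (-3.4014250000)
E_3/E_16 = (-870.7648/9) / (-870.7648/256)
E_3/E_16 = 256/9
E_3/E_16 = 28.4444
(Note: the Z² factors cancel in the ratio.)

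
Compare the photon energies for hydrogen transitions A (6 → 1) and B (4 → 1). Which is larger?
6 → 1

Calculate the energy for each transition:

Transition 6 → 1:
ΔE₁ = |E_1 - E_6| = |-13.6057/1² - (-13.6057/6²)|
ΔE₁ = |-13.605700000 - (-0.377936111)| = 13.227764 eV

Transition 4 → 1:
ΔE₂ = |E_1 - E_4| = |-13.6057/1² - (-13.6057/4²)|
ΔE₂ = |-13.605700000 - (-0.850356250)| = 12.755344 eV

Since 13.227764 eV > 12.755344 eV, the transition 6 → 1 emits the more energetic photon.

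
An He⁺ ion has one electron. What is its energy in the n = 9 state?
-0.671886 eV

For hydrogen-like ions, the energy levels scale with Z²:
E_n = -13.6057 Z² / n² eV

For He⁺ (Z = 2) at n = 9:
E_9 = -13.6057 × 2² / 9²
E_9 = -13.6057 × 4 / 81
E_9 = -54.4228 / 81
E_9 = -0.671886 eV

The energy is 4 times more negative than hydrogen at the same n due to the stronger nuclear charge.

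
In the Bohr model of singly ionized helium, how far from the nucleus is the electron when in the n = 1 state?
0.0265 nm (or 0.2646 Å)

The Bohr radius formula is:
r_n = n² a₀ / Z

where a₀ = 0.0529177 nm is the Bohr radius.

For He⁺ (Z = 2) at n = 1:
r_1 = 1² × 0.0529177 nm / 2
r_1 = 1 × 0.0529177 nm / 2
r_1 = 0.05292 nm / 2
r_1 = 0.0265 nm

The electron orbits at approximately 0.0265 nm from the nucleus.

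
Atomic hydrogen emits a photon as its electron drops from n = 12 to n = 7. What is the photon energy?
0.18318 eV

The energy levels are E_n = -13.6057 eV / n².

Energy at n = 12: E_12 = -13.6057 / 12² = -0.09448403 eV
Energy at n = 7: E_7 = -13.6057 / 7² = -0.27766735 eV

For emission (electron falling to lower state), the photon energy is:
E_photon = E_12 - E_7 = |-0.09448403 - (-0.27766735)|
E_photon = 0.18318 eV

This energy is carried away by the emitted photon.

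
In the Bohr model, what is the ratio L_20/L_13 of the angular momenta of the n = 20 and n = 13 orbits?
1.53846

In the Bohr model, L_n = nℏ, so the ratio is purely the ratio of quantum numbers:

L_20/L_13 = 20ℏ / 13ℏ = 20/13 = 1.53846

The angular momentum scales linearly with n.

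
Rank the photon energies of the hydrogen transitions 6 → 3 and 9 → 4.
6 → 3

Calculate the energy for each transition:

Transition 6 → 3:
ΔE₁ = |E_3 - E_6| = |-13.6057/3² - (-13.6057/6²)|
ΔE₁ = |-1.51174444 - (-0.37793611)| = 1.13381 eV

Transition 9 → 4:
ΔE₂ = |E_4 - E_9| = |-13.6057/4² - (-13.6057/9²)|
ΔE₂ = |-0.85035625 - (-0.16797160)| = 0.68238 eV

Since 1.13381 eV > 0.68238 eV, the transition 6 → 3 emits the more energetic photon.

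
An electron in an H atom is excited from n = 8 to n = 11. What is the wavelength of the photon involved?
12380.416 nm

First, find the transition energy using E_n = -13.6057 / n² eV:
E_8 = -13.6057 / 8² = -0.2125890625 eV
E_11 = -13.6057 / 11² = -0.1124438017 eV

Photon energy: |ΔE| = |E_11 - E_8| = 0.1001452608 eV

Convert to wavelength using E = hc/λ with hc = 1239.84 eV·nm:
λ = hc/E = 1239.84 eV·nm / 0.1001452608 eV
λ = 12380.416 nm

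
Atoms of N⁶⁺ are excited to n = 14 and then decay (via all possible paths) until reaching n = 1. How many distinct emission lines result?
91

The electron can occupy levels n = 1, 2, ..., 14 during de-excitation — that is m = 14 - 1 + 1 = 14 distinct levels.

The number of distinct spectral lines equals the number of ways to choose 2 of these m levels (each pair gives one possible emission transition):

Number of lines = m(m-1)/2 = 14×13/2 = 91

These correspond to all possible transitions between the 14 levels:
14 → 13, 14 → 12, 14 → 11, 14 → 10, 14 → 9, 14 → 8, 14 → 7, 14 → 6...

Each transition produces a photon with a unique energy (and thus wavelength). This count does not depend on Z.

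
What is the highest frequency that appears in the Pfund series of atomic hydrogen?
1.3159e+14 Hz

The series limit corresponds to the transition from n = ∞ to n = 5.
This is the highest energy (shortest wavelength) transition in the Pfund series.

E_∞ = 0 eV
E_5 = -13.6057 / 5² = -0.54422800 eV

Energy at series limit:
ΔE = E_∞ - E_5 = 0 - (-0.54422800) = 0.54422800 eV
E = 0.54422800 eV × (1.602177 × 10⁻¹⁹ J/eV) = 8.719496e-20 J
f = E/h = 8.719496e-20 J / (6.62607 × 10⁻³⁴ J·s) = 1.3159e+14 Hz

This energy equals the ionization energy from the n = 5 state of hydrogen.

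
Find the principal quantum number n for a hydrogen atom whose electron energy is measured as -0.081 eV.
n = 13

The exact energy levels follow E_n = -13.6057 eV / n².

The measured value (-0.081 eV) is reported to only 2 significant figures, so we must test candidate n values and see which one matches to that precision.

Candidate energies:
  n = 11:  E = -13.6057/11² = -0.11244 eV
  n = 12:  E = -13.6057/12² = -0.09448 eV
  n = 13:  E = -13.6057/13² = -0.08051 eV  ← matches
  n = 14:  E = -13.6057/14² = -0.06942 eV
  n = 15:  E = -13.6057/15² = -0.06047 eV

Checking against the measurement of -0.081 eV (2 sig figs), only n = 13 agrees:
E_13 = -0.08051 eV, which rounds to -0.081 eV ✓

Therefore n = 13.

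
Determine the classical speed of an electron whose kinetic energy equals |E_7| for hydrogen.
3.12528e+05 m/s (or 0.104% of c)

The binding energy at n = 7 for hydrogen is:
E_7 = -13.6057/7² = -0.277667347 eV
|E_7| = 0.277667347 eV

Convert to Joules:
KE = 0.277667347 eV × (1.602177 × 10⁻¹⁹ J/eV) = 4.4487224e-20 J

Using KE = ½mv²:
v = √(2·KE/m_e)
v = √(2 × 4.4487224e-20 J / 9.10938 × 10⁻³¹ kg)
v = 3.12528e+05 m/s

This is approximately 0.104% the speed of light.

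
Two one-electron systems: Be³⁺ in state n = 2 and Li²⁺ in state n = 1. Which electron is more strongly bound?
Li²⁺ at n = 1 (E = -122.45130 eV)

Using E_n = -13.6057 Z² / n² eV:

Be³⁺ (Z = 4) at n = 2:
E = -13.6057 × 4² / 2² = -13.6057 × 16 / 4 = -54.42280000 eV

Li²⁺ (Z = 3) at n = 1:
E = -13.6057 × 3² / 1² = -13.6057 × 9 / 1 = -122.45130000 eV

Since -122.45130000 eV < -54.42280000 eV,
Li²⁺ at n = 1 is more tightly bound (requires more energy to ionize).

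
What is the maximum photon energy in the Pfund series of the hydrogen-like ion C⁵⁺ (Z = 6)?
19.59221 eV

The series limit corresponds to the transition from n = ∞ to n = 5.
This is the highest energy (shortest wavelength) transition in the Pfund series.

E_∞ = 0 eV
E_5 = -13.6057 × 6² / 5² = -19.59221 eV

Energy at series limit:
ΔE = E_∞ - E_5 = 0 - (-19.59221) = 19.59221 eV

This energy equals the ionization energy from the n = 5 state of C⁵⁺.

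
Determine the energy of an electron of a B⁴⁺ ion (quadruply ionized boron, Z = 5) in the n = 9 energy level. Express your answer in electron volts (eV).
-4.1993 eV

The energy levels of a hydrogen-like atom are given by:
E_n = -13.6057 Z² / n² eV  (with Z = 5 for B⁴⁺)

For n = 9:
E_9 = -13.6057 × 5² / 9²
E_9 = -13.6057 × 25 / 81
E_9 = -4.1993 eV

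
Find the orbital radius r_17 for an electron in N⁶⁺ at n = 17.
2.18475 nm (or 21.84746 Å)

The Bohr radius formula is:
r_n = n² a₀ / Z

where a₀ = 0.05291772 nm is the Bohr radius.

For N⁶⁺ (Z = 7) at n = 17:
r_17 = 17² × 0.05291772 nm / 7
r_17 = 289 × 0.05291772 nm / 7
r_17 = 15.293221 nm / 7
r_17 = 2.18475 nm

The electron orbits at approximately 2.18475 nm from the nucleus.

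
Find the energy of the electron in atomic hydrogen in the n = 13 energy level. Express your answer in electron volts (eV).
-0.080507 eV

The energy levels of a hydrogen-like atom are given by:
E_n = -13.6057 eV / n²

For n = 13:
E_13 = -13.6057 eV / 13²
E_13 = -13.6057 eV / 169
E_13 = -0.080507 eV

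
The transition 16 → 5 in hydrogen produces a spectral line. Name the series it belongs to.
Pfund series

The spectral series in hydrogen are named based on the final (lower) energy level:
- Lyman series: n_final = 1 (ultraviolet)
- Balmer series: n_final = 2 (visible/near-UV)
- Paschen series: n_final = 3 (infrared)
- Brackett series: n_final = 4 (infrared)
- Pfund series: n_final = 5 (far infrared)

Since this transition ends at n = 5, it belongs to the Pfund series.

For reference, this 16 → 5 line has photon energy
ΔE = 13.6057 eV × (1/5² - 1/16²) = 0.4910807344 eV,
corresponding to wavelength λ = hc/ΔE = 1239.84 eV·nm / 0.4910807344 eV = 2524.7172 nm in the far infrared region.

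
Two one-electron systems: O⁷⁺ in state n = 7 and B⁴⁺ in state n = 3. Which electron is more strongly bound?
B⁴⁺ at n = 3 (E = -37.794 eV)

Using E_n = -13.6057 Z² / n² eV:

O⁷⁺ (Z = 8) at n = 7:
E = -13.6057 × 8² / 7² = -13.6057 × 64 / 49 = -17.770710 eV

B⁴⁺ (Z = 5) at n = 3:
E = -13.6057 × 5² / 3² = -13.6057 × 25 / 9 = -37.793611 eV

Since -37.793611 eV < -17.770710 eV,
B⁴⁺ at n = 3 is more tightly bound (requires more energy to ionize).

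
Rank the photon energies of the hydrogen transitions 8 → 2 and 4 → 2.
8 → 2

Calculate the energy for each transition:

Transition 8 → 2:
ΔE₁ = |E_2 - E_8| = |-13.6057/2² - (-13.6057/8²)|
ΔE₁ = |-3.4014250000 - (-0.2125890625)| = 3.1888359 eV

Transition 4 → 2:
ΔE₂ = |E_2 - E_4| = |-13.6057/2² - (-13.6057/4²)|
ΔE₂ = |-3.4014250000 - (-0.8503562500)| = 2.5510688 eV

Since 3.1888359 eV > 2.5510688 eV, the transition 8 → 2 emits the more energetic photon.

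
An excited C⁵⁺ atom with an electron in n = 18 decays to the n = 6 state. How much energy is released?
12.0940 eV

The energy levels are E_n = -13.6057 Z² eV / n².

Energy at n = 18: E_18 = -13.6057 × 6² / 18² = -1.5117444 eV
Energy at n = 6: E_6 = -13.6057 × 6² / 6² = -13.6057000 eV

For emission (electron falling to lower state), the photon energy is:
E_photon = E_18 - E_6 = |-1.5117444 - (-13.6057000)|
E_photon = 12.0940 eV

This energy is carried away by the emitted photon.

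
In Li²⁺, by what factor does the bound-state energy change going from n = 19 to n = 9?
4.456790

Using E_n = -13.6057 Z² / n² eV with Z = 3:

E_9 = -13.6057 × 3² / 9² = -122.4513 / 81 = -1.511744444444 eV
E_19 = -13.6057 × 3² / 19² = -122.4513 / 361 = -0.339200277008 eV

The ratio is:
E_9/E_19 = (-1.511744444444) / (-0.339200277008)
E_9/E_19 = (-122.4513/81) / (-122.4513/361)
E_9/E_19 = 361/81
E_9/E_19 = 4.456790
(Note: the Z² factors cancel in the ratio.)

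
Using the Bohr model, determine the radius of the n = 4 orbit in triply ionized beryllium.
0.2117 nm (or 2.1167 Å)

The Bohr radius formula is:
r_n = n² a₀ / Z

where a₀ = 0.0529177 nm is the Bohr radius.

For Be³⁺ (Z = 4) at n = 4:
r_4 = 4² × 0.0529177 nm / 4
r_4 = 16 × 0.0529177 nm / 4
r_4 = 0.84668 nm / 4
r_4 = 0.2117 nm

The electron orbits at approximately 0.2117 nm from the nucleus.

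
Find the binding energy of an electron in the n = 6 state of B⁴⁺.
9.4484 eV

The ionization energy is the energy needed to remove the electron completely (n → ∞).

For a hydrogen-like ion with Z = 5, E_n = -13.6057 Z² / n² eV.

At n = 6: E_6 = -13.6057 × 5² / 6² = -9.4484028 eV
At n = ∞: E_∞ = 0 eV

Ionization energy = E_∞ - E_6 = 0 - (-9.4484028) = 9.4484028 eV
Ionization energy ≈ 9.4484 eV

This is also called the binding energy of the electron in state n = 6.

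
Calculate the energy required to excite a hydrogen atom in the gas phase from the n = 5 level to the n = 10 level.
0.4082 eV

The energy levels of a hydrogen-like atom are E_n = -13.6057 eV / n².

Energy at n = 5: E_5 = -13.6057 / 5² = -0.5442280 eV
Energy at n = 10: E_10 = -13.6057 / 10² = -0.1360570 eV

The excitation energy is the difference:
ΔE = E_10 - E_5
ΔE = -0.1360570 - (-0.5442280)
ΔE = 0.4082 eV

Since this is positive, energy must be absorbed (photon absorption).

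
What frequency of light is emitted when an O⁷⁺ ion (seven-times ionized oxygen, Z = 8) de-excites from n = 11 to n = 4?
1.142e+16 Hz

First, find the transition energy:
E_11 = -13.6057 × 8² / 11² = -7.19640331 eV
E_4 = -13.6057 × 8² / 4² = -54.42280000 eV
|ΔE| = |E_4 - E_11| = 47.22639669 eV

Convert to Joules: E = 47.22639669 eV × (1.602177 × 10⁻¹⁹ J/eV) = 7.56650e-18 J

Using E = hf:
f = E/h = 7.56650e-18 J / (6.62607 × 10⁻³⁴ J·s)
f = 1.142e+16 Hz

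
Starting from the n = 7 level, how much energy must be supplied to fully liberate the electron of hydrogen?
0.278 eV

The ionization energy is the energy needed to remove the electron completely (n → ∞).

For hydrogen, E_n = -13.6057 eV / n².

At n = 7: E_7 = -13.6057 / 7² = -0.277667 eV
At n = ∞: E_∞ = 0 eV

Ionization energy = E_∞ - E_7 = 0 - (-0.277667) = 0.277667 eV
Ionization energy ≈ 0.278 eV

This is also called the binding energy of the electron in state n = 7.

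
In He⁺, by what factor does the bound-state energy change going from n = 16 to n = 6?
7.111111

Using E_n = -13.6057 Z² / n² eV with Z = 2:

E_6 = -13.6057 × 2² / 6² = -54.4228 / 36 = -1.511744444444 eV
E_16 = -13.6057 × 2² / 16² = -54.4228 / 256 = -0.212589062500 eV

The ratio is:
E_6/E_16 = (-1.511744444444) / (-0.212589062500)
E_6/E_16 = (-54.4228/36) / (-54.4228/256)
E_6/E_16 = 256/36
E_6/E_16 = 7.111111
(Note: the Z² factors cancel in the ratio.)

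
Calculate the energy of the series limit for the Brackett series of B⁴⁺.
21.2589 eV

The series limit corresponds to the transition from n = ∞ to n = 4.
This is the highest energy (shortest wavelength) transition in the Brackett series.

E_∞ = 0 eV
E_4 = -13.6057 × 5² / 4² = -21.2589 eV

Energy at series limit:
ΔE = E_∞ - E_4 = 0 - (-21.2589) = 21.2589 eV

This energy equals the ionization energy from the n = 4 state of B⁴⁺.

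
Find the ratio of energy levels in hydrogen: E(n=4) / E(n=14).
12.2500

Using E_n = -13.6057 Z² / n² eV with Z = 1:

E_4 = -13.6057 / 4² = -13.6057 / 16 = -0.8503562500 eV
E_14 = -13.6057 / 14² = -13.6057 / 196 = -0.0694168367 eV

The ratio is:
E_4/E_14 = (-0.8503562500) / (-0.0694168367)
E_4/E_14 = (-13.6057/16) / (-13.6057/196)
E_4/E_14 = 196/16
E_4/E_14 = 12.2500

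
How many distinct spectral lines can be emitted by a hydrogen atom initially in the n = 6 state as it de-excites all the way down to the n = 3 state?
6

The electron can occupy levels n = 3, 4, ..., 6 during de-excitation — that is m = 6 - 3 + 1 = 4 distinct levels.

The number of distinct spectral lines equals the number of ways to choose 2 of these m levels (each pair gives one possible emission transition):

Number of lines = m(m-1)/2 = 4×3/2 = 6

These correspond to all possible transitions between the 4 levels:
6 → 5, 6 → 4, 6 → 3, 5 → 4, 5 → 3, 4 → 3

Each transition produces a photon with a unique energy (and thus wavelength). This count does not depend on Z.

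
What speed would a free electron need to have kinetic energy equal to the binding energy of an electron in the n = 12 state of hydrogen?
1.823e+05 m/s (or 0.061% of c)

The binding energy at n = 12 for hydrogen is:
E_12 = -13.6057/12² = -0.09448403 eV
|E_12| = 0.09448403 eV

Convert to Joules:
KE = 0.09448403 eV × (1.602177 × 10⁻¹⁹ J/eV) = 1.51380e-20 J

Using KE = ½mv²:
v = √(2·KE/m_e)
v = √(2 × 1.51380e-20 J / 9.10938 × 10⁻³¹ kg)
v = 1.823e+05 m/s

This is approximately 0.061% the speed of light.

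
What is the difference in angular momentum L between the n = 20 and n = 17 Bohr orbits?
3.16372e-34 J·s (or 3ℏ)

In the Bohr model, L_n = nℏ where ℏ = 1.0545718e-34 J·s.

L_20 = 20ℏ = 2.1091436e-33 J·s
L_17 = 17ℏ = 1.7927721e-33 J·s

ΔL = L_20 - L_17 = (20 - 17)ℏ = 3ℏ
ΔL = 3 × 1.0545718e-34 J·s = 3.16372e-34 J·s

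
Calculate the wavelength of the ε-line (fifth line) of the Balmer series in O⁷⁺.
6.201665 nm

The lines of a series are numbered from the longest wavelength (smallest ΔE) outward; the fifth line is the transition from n = n_f + 5 to n_f.
The Balmer series has all transitions ending at n_f = 2.

For O⁷⁺ (Z = 8), the fifth line (ε-line) is the jump from n = 7 to n = 2:
E_7 = -13.6057 × 8² / 7² = -17.77071020 eV
E_2 = -13.6057 × 8² / 2² = -217.69120000 eV
ΔE = E_7 - E_2 = 199.92048980 eV

λ = hc/E = 1239.84 eV·nm / 199.92048980 eV
λ = 6.201665 nm

This is the ε-line of the Balmer series in O⁷⁺.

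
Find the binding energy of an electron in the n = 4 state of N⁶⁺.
41.667 eV

The ionization energy is the energy needed to remove the electron completely (n → ∞).

For a hydrogen-like ion with Z = 7, E_n = -13.6057 Z² / n² eV.

At n = 4: E_4 = -13.6057 × 7² / 4² = -41.667456 eV
At n = ∞: E_∞ = 0 eV

Ionization energy = E_∞ - E_4 = 0 - (-41.667456) = 41.667456 eV
Ionization energy ≈ 41.667 eV

This is also called the binding energy of the electron in state n = 4.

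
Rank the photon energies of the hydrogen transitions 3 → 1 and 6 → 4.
3 → 1

Calculate the energy for each transition:

Transition 3 → 1:
ΔE₁ = |E_1 - E_3| = |-13.6057/1² - (-13.6057/3²)|
ΔE₁ = |-13.6057000000 - (-1.5117444444)| = 12.0939556 eV

Transition 6 → 4:
ΔE₂ = |E_4 - E_6| = |-13.6057/4² - (-13.6057/6²)|
ΔE₂ = |-0.8503562500 - (-0.3779361111)| = 0.4724201 eV

Since 12.0939556 eV > 0.4724201 eV, the transition 3 → 1 emits the more energetic photon.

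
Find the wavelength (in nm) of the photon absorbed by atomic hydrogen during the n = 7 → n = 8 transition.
19051.516 nm

First, find the transition energy using E_n = -13.6057 / n² eV:
E_7 = -13.6057 / 7² = -0.27766734694 eV
E_8 = -13.6057 / 8² = -0.21258906250 eV

Photon energy: |ΔE| = |E_8 - E_7| = 0.06507828444 eV

Convert to wavelength using E = hc/λ with hc = 1239.84 eV·nm:
λ = hc/E = 1239.84 eV·nm / 0.06507828444 eV
λ = 19051.516 nm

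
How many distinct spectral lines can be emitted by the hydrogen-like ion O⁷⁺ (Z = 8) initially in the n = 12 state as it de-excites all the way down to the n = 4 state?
36

The electron can occupy levels n = 4, 5, ..., 12 during de-excitation — that is m = 12 - 4 + 1 = 9 distinct levels.

The number of distinct spectral lines equals the number of ways to choose 2 of these m levels (each pair gives one possible emission transition):

Number of lines = m(m-1)/2 = 9×8/2 = 36

These correspond to all possible transitions between the 9 levels:
12 → 11, 12 → 10, 12 → 9, 12 → 8, 12 → 7, 12 → 6, 12 → 5, 12 → 4...

Each transition produces a photon with a unique energy (and thus wavelength). This count does not depend on Z.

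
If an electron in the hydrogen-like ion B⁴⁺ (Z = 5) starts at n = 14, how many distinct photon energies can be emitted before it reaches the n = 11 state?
6

The electron can occupy levels n = 11, 12, ..., 14 during de-excitation — that is m = 14 - 11 + 1 = 4 distinct levels.

The number of distinct spectral lines equals the number of ways to choose 2 of these m levels (each pair gives one possible emission transition):

Number of lines = m(m-1)/2 = 4×3/2 = 6

These correspond to all possible transitions between the 4 levels:
14 → 13, 14 → 12, 14 → 11, 13 → 12, 13 → 11, 12 → 11

Each transition produces a photon with a unique energy (and thus wavelength). This count does not depend on Z.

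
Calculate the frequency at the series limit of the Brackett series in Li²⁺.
1.85e+15 Hz

The series limit corresponds to the transition from n = ∞ to n = 4.
This is the highest energy (shortest wavelength) transition in the Brackett series.

E_∞ = 0 eV
E_4 = -13.6057 × 3² / 4² = -7.6532063 eV

Energy at series limit:
ΔE = E_∞ - E_4 = 0 - (-7.6532063) = 7.6532063 eV
E = 7.6532063 eV × (1.602177 × 10⁻¹⁹ J/eV) = 1.2262e-18 J
f = E/h = 1.2262e-18 J / (6.62607 × 10⁻³⁴ J·s) = 1.85e+15 Hz

This energy equals the ionization energy from the n = 4 state of Li²⁺.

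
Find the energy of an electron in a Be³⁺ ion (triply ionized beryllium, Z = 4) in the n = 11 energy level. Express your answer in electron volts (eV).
-1.80 eV

The energy levels of a hydrogen-like atom are given by:
E_n = -13.6057 Z² / n² eV  (with Z = 4 for Be³⁺)

For n = 11:
E_11 = -13.6057 × 4² / 11²
E_11 = -13.6057 × 16 / 121
E_11 = -1.80 eV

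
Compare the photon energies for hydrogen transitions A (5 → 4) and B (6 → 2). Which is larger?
6 → 2

Calculate the energy for each transition:

Transition 5 → 4:
ΔE₁ = |E_4 - E_5| = |-13.6057/4² - (-13.6057/5²)|
ΔE₁ = |-0.85035625 - (-0.54422800)| = 0.30613 eV

Transition 6 → 2:
ΔE₂ = |E_2 - E_6| = |-13.6057/2² - (-13.6057/6²)|
ΔE₂ = |-3.40142500 - (-0.37793611)| = 3.02349 eV

Since 3.02349 eV > 0.30613 eV, the transition 6 → 2 emits the more energetic photon.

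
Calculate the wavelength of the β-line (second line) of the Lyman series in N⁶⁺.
2.09 nm

The lines of a series are numbered from the longest wavelength (smallest ΔE) outward; the second line is the transition from n = n_f + 2 to n_f.
The Lyman series has all transitions ending at n_f = 1.

For N⁶⁺ (Z = 7), the second line (β-line) is the jump from n = 3 to n = 1:
E_3 = -13.6057 × 7² / 3² = -74.0755 eV
E_1 = -13.6057 × 7² / 1² = -666.6793 eV
ΔE = E_3 - E_1 = 592.6038 eV

λ = hc/E = 1239.84 eV·nm / 592.6038 eV
λ = 2.09 nm

This is the β-line of the Lyman series in N⁶⁺.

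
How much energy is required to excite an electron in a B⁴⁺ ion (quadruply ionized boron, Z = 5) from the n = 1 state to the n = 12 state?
337.78040 eV

The energy levels of a hydrogen-like atom are E_n = -13.6057 Z² eV / n².

Energy at n = 1: E_1 = -13.6057 × 5² / 1² = -340.14250000 eV
Energy at n = 12: E_12 = -13.6057 × 5² / 12² = -2.36210069 eV

The excitation energy is the difference:
ΔE = E_12 - E_1
ΔE = -2.36210069 - (-340.14250000)
ΔE = 337.78040 eV

Since this is positive, energy must be absorbed (photon absorption).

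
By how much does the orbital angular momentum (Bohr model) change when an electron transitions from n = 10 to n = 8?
2.109e-34 J·s (or 2ℏ)

In the Bohr model, L_n = nℏ where ℏ = 1.05457e-34 J·s.

L_10 = 10ℏ = 1.05457e-33 J·s
L_8 = 8ℏ = 8.43656e-34 J·s

ΔL = L_10 - L_8 = (10 - 8)ℏ = 2ℏ
ΔL = 2 × 1.05457e-34 J·s = 2.109e-34 J·s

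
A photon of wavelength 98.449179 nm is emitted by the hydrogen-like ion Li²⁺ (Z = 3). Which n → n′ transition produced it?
n = 11 → n = 3

First, find the photon energy from the wavelength (hc = 1239.84 eV·nm):
E = hc/λ = 1239.84 eV·nm / 98.449179 nm = 12.593706 eV

The energy levels of Li²⁺ satisfy E_n = -13.6057 × 3² / n² eV, so an emission n_i → n_f releases
ΔE = 13.6057 × 3² × (1/n_f² − 1/n_i²) eV.

Setting ΔE equal to the photon energy:
1/n_f² − 1/n_i² = 12.593706 / (13.6057 × 3²) = 0.10284665

Since 1/n_i² must be positive, we need 1/n_f² > 0.10284665, i.e. n_f ≤ 3. For each allowed n_f, solve n_i = (1/n_f² − 0.10284665)^(−1/2) and check whether it is a whole number:
  n_f = 1: 1/n_i² = 1.00000000 − 0.10284665 = 0.89715335 → n_i = 1.056  (not an integer) ✗
  n_f = 2: 1/n_i² = 0.25000000 − 0.10284665 = 0.14715335 → n_i = 2.607  (not an integer) ✗
  n_f = 3: 1/n_i² = 0.11111111 − 0.10284665 = 0.00826446 → n_i = 11.000  → integer, n_i = 11 ✓

Only n_f = 3 gives an integer upper level, n_i = 11.

The transition is from n = 11 to n = 3 (emission).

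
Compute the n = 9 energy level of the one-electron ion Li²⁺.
-1.512 eV

For hydrogen-like ions, the energy levels scale with Z²:
E_n = -13.6057 Z² / n² eV

For Li²⁺ (Z = 3) at n = 9:
E_9 = -13.6057 × 3² / 9²
E_9 = -13.6057 × 9 / 81
E_9 = -122.4513 / 81
E_9 = -1.512 eV

The energy is 9 times more negative than hydrogen at the same n due to the stronger nuclear charge.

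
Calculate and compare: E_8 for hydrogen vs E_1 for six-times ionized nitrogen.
N⁶⁺ at n = 1 (E = -666.679300 eV)

Using E_n = -13.6057 Z² / n² eV:

H (Z = 1) at n = 8:
E = -13.6057 × 1² / 8² = -13.6057 × 1 / 64 = -0.212589063 eV

N⁶⁺ (Z = 7) at n = 1:
E = -13.6057 × 7² / 1² = -13.6057 × 49 / 1 = -666.679300000 eV

Since -666.679300000 eV < -0.212589063 eV,
N⁶⁺ at n = 1 is more tightly bound (requires more energy to ionize).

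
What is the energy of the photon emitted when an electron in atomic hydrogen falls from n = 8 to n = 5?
0.331639 eV

The energy levels are E_n = -13.6057 eV / n².

Energy at n = 8: E_8 = -13.6057 / 8² = -0.212589063 eV
Energy at n = 5: E_5 = -13.6057 / 5² = -0.544228000 eV

For emission (electron falling to lower state), the photon energy is:
E_photon = E_8 - E_5 = |-0.212589063 - (-0.544228000)|
E_photon = 0.331639 eV

This energy is carried away by the emitted photon.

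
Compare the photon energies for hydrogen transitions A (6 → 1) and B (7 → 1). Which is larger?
7 → 1

Calculate the energy for each transition:

Transition 6 → 1:
ΔE₁ = |E_1 - E_6| = |-13.6057/1² - (-13.6057/6²)|
ΔE₁ = |-13.60570000 - (-0.37793611)| = 13.22776 eV

Transition 7 → 1:
ΔE₂ = |E_1 - E_7| = |-13.6057/1² - (-13.6057/7²)|
ΔE₂ = |-13.60570000 - (-0.27766735)| = 13.32803 eV

Since 13.32803 eV > 13.22776 eV, the transition 7 → 1 emits the more energetic photon.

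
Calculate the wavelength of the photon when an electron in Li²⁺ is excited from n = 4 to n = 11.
186.6888 nm

First, find the transition energy using E_n = -13.6057 Z² / n² eV:
E_4 = -13.6057 × 3² / 4² = -7.65320625 eV
E_11 = -13.6057 × 3² / 11² = -1.01199421 eV

Photon energy: |ΔE| = |E_11 - E_4| = 6.64121204 eV

Convert to wavelength using E = hc/λ with hc = 1239.84 eV·nm:
λ = hc/E = 1239.84 eV·nm / 6.64121204 eV
λ = 186.6888 nm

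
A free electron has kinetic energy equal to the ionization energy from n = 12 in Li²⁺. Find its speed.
5.46923e+05 m/s (or 0.1824% of c)

The binding energy at n = 12 for Li²⁺ is:
E_12 = -13.6057 × 3²/12² = -0.850356250 eV
|E_12| = 0.850356250 eV

Convert to Joules:
KE = 0.850356250 eV × (1.602177 × 10⁻¹⁹ J/eV) = 1.3624212e-19 J

Using KE = ½mv²:
v = √(2·KE/m_e)
v = √(2 × 1.3624212e-19 J / 9.10938 × 10⁻³¹ kg)
v = 5.46923e+05 m/s

This is approximately 0.1824% the speed of light.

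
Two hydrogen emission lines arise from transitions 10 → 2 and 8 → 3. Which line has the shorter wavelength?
10 → 2

Calculate the energy for each transition:

Transition 10 → 2:
ΔE₁ = |E_2 - E_10| = |-13.6057/2² - (-13.6057/10²)|
ΔE₁ = |-3.40142500000 - (-0.13605700000)| = 3.26536800 eV

Transition 8 → 3:
ΔE₂ = |E_3 - E_8| = |-13.6057/3² - (-13.6057/8²)|
ΔE₂ = |-1.51174444444 - (-0.21258906250)| = 1.29915538 eV

Since 3.26536800 eV > 1.29915538 eV, the transition 10 → 2 emits the more energetic photon.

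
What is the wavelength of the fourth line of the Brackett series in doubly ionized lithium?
216.0036 nm

The lines of a series are numbered from the longest wavelength (smallest ΔE) outward; the fourth line is the transition from n = n_f + 4 to n_f.
The Brackett series has all transitions ending at n_f = 4.

For Li²⁺ (Z = 3), the fourth line (δ-line) is the jump from n = 8 to n = 4:
E_8 = -13.6057 × 3² / 8² = -1.91330156 eV
E_4 = -13.6057 × 3² / 4² = -7.65320625 eV
ΔE = E_8 - E_4 = 5.73990469 eV

λ = hc/E = 1239.84 eV·nm / 5.73990469 eV
λ = 216.0036 nm

This is the δ-line of the Brackett series in Li²⁺.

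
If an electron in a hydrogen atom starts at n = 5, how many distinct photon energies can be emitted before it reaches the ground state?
10

The electron can occupy levels n = 1, 2, ..., 5 during de-excitation — that is m = 5 - 1 + 1 = 5 distinct levels.

The number of distinct spectral lines equals the number of ways to choose 2 of these m levels (each pair gives one possible emission transition):

Number of lines = m(m-1)/2 = 5×4/2 = 10

These correspond to all possible transitions between the 5 levels:
5 → 4, 5 → 3, 5 → 2, 5 → 1, 4 → 3, 4 → 2, 4 → 1, 3 → 2...

Each transition produces a photon with a unique energy (and thus wavelength). This count does not depend on Z.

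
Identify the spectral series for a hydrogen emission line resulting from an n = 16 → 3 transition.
Paschen series

The spectral series in hydrogen are named based on the final (lower) energy level:
- Lyman series: n_final = 1 (ultraviolet)
- Balmer series: n_final = 2 (visible/near-UV)
- Paschen series: n_final = 3 (infrared)
- Brackett series: n_final = 4 (infrared)
- Pfund series: n_final = 5 (far infrared)

Since this transition ends at n = 3, it belongs to the Paschen series.

For reference, this 16 → 3 line has photon energy
ΔE = 13.6057 eV × (1/3² - 1/16²) = 1.458597 eV,
corresponding to wavelength λ = hc/ΔE = 1239.84 eV·nm / 1.458597 eV = 850.02 nm in the infrared region.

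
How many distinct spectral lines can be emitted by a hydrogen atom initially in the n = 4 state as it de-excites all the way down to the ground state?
6

The electron can occupy levels n = 1, 2, ..., 4 during de-excitation — that is m = 4 - 1 + 1 = 4 distinct levels.

The number of distinct spectral lines equals the number of ways to choose 2 of these m levels (each pair gives one possible emission transition):

Number of lines = m(m-1)/2 = 4×3/2 = 6

These correspond to all possible transitions between the 4 levels:
4 → 3, 4 → 2, 4 → 1, 3 → 2, 3 → 1, 2 → 1

Each transition produces a photon with a unique energy (and thus wavelength). This count does not depend on Z.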